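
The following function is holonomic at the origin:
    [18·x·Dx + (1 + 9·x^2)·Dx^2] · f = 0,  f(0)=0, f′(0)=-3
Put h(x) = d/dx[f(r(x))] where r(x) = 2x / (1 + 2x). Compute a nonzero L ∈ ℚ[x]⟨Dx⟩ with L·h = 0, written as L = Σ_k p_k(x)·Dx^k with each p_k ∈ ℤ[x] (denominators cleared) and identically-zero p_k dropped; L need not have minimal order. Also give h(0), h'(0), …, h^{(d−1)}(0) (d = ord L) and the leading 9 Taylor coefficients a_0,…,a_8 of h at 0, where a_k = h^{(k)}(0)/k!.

L = (4 + 80·x) + (1 + 4·x + 40·x^2)·Dx  (order 1).
h: a_k = -6, 24, 144, -1536, 384, 59904, -254976, -1376256, 15704064, …
ICs: h(0) = -6.

f: a_k = 0, -3, 0, 9, 0, -243/5, 0, 2187/7, 0, …
h₀=f(r): pull back L_f along r ⇒ L₀.
Derive L from L₀ (diff closure).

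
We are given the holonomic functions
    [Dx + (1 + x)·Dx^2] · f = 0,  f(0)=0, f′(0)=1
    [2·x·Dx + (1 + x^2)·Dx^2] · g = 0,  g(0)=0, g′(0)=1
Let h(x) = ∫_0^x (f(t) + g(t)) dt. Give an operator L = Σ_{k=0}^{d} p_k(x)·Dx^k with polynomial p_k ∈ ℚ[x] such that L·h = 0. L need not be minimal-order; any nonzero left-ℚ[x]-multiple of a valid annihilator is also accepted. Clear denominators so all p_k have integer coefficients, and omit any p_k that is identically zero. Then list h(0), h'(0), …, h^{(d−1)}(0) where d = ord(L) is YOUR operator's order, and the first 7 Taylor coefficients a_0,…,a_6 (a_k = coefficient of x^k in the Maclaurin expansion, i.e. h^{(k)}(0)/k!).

L = (-2 - 6·x + 6·x^2 + 2·x^3)·Dx^2 + (-4 - 4·x + 12·x^3 + 4·x^4)·Dx^3 + (-1 + x + 2·x^2 + 2·x^3 + 3·x^4 + x^5)·Dx^4  (order 4).
h: a_k = 0, 0, 1, -1/6, 0, -1/20, 1/15, …
ICs: h(0) = 0, h′(0) = 0, h′′(0) = 2, h′′′(0) = -1.

f: a_k = 0, 1, -1/2, 1/3, -1/4, 1/5, -1/6, …
g: a_k = 0, 1, 0, -1/3, 0, 1/5, 0, …
f+g: L₀ = lclm(L_f,L_g), ord ≤ 2+2.
h=∫h₀ ⇒ L = L₀·Dx.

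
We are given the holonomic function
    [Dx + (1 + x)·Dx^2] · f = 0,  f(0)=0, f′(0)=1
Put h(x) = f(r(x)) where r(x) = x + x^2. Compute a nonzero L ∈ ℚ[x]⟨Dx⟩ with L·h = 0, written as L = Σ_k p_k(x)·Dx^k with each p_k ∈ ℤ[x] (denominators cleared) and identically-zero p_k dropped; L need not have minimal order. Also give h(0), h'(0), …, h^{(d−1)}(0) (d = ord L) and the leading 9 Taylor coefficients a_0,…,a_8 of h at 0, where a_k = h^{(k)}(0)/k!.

f: a_k = 0, 1, -1/2, 1/3, -1/4, 1/5, -1/6, 1/7, -1/8, …
h₀=f(r): pull back L_f along r ⇒ L₀.
L = (-1 + 2·x + 2·x^2)·Dx + (1 + 3·x + 3·x^2 + 2·x^3)·Dx^2  (order 2).
h: a_k = 0, 1, 1/2, -2/3, 1/4, 1/5, -1/3, 1/7, 1/8, …
ICs: h(0) = 0, h′(0) = 1.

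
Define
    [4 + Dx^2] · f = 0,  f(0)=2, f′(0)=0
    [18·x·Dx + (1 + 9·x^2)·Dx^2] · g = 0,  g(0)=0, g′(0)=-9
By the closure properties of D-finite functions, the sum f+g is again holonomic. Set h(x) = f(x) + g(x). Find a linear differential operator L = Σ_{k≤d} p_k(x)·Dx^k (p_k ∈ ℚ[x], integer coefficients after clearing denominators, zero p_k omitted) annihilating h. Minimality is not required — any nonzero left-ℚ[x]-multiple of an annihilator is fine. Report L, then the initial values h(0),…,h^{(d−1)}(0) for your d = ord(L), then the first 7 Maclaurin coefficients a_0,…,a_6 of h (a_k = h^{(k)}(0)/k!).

f: a_k = 2, 0, -4, 0, 4/3, 0, -8/45, …
g: a_k = 0, -9, 0, 27, 0, -729/5, 0, …
f+g: L₀ = lclm(L_f,L_g), ord ≤ 2+2.
L = (-3744·x + 37584·x^3 + 11664·x^5)·Dx + (-28 + 864·x^2 + 10692·x^4 + 5832·x^6)·Dx^2 + (-936·x + 9396·x^3 + 2916·x^5)·Dx^3 + (-7 + 216·x^2 + 2673·x^4 + 1458·x^6)·Dx^4  (order 4).
h: a_k = 2, -9, -4, 27, 4/3, -729/5, -8/45, …
ICs: h(0) = 2, h′(0) = -9, h′′(0) = -8, h′′′(0) = 162.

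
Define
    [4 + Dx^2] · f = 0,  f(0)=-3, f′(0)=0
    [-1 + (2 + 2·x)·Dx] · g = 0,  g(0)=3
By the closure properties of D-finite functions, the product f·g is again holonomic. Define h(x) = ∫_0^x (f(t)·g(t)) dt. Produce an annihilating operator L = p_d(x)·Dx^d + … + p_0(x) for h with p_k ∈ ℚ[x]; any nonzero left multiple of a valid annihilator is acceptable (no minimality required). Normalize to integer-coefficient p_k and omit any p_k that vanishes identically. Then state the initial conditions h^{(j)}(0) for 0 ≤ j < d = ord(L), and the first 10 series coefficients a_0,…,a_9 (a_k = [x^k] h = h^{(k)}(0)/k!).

f: a_k = -3, 0, 6, 0, -2, 0, 4/15, 0, -2/105, 0, …
g: a_k = 3, 3/2, -3/8, 3/16, -15/128, 21/256, -63/1024, 99/2048, -1287/32768, 2145/65536, …
Product ⇒ symmetric product L₀, ord ≤ 2.
Integrate: L := L₀·Dx.
L = (19 + 32·x + 16·x^2)·Dx + (-4 - 4·x)·Dx^2 + (4 + 8·x + 4·x^2)·Dx^3  (order 3).
h: a_k = 0, -9, -9/4, 51/8, 135/64, -1011/640, -181/512, 5281/35840, 3811/81920, -199649/10321920, …
ICs: h(0) = 0, h′(0) = -9, h′′(0) = -9/2.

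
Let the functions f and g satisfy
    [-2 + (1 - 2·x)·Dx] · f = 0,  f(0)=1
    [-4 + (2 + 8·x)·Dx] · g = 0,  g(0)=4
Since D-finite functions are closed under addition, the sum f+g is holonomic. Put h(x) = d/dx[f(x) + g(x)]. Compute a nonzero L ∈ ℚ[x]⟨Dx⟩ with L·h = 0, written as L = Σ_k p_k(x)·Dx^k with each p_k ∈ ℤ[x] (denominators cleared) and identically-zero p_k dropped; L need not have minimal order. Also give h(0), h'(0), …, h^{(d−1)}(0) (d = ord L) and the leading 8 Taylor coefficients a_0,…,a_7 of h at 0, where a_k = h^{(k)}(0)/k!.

L = (-16 - 16·x) + (-2 - 40·x - 56·x^2)·Dx + (1 + 4·x - 4·x^2 - 16·x^3)·Dx^2  (order 2).
h: a_k = 10, -8, 72, -96, 720, -1632, 8288, -25408, …
ICs: h(0) = 10, h′(0) = -8.

f: a_k = 1, 2, 4, 8, 16, 32, 64, 128, …
g: a_k = 4, 8, -8, 16, -40, 112, -336, 1056, …
L₀ := lclm(L_f,L_g); ord L₀ ≤ 1+1.
h₀' ⇒ L via d/dx closure of L₀.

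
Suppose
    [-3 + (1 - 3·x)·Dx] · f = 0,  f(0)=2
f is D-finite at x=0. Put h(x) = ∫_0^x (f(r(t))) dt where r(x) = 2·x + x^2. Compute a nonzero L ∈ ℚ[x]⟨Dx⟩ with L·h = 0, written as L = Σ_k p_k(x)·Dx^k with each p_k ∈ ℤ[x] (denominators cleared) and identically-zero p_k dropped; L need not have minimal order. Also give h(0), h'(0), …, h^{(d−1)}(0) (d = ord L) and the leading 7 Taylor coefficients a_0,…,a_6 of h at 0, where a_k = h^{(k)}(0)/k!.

f: a_k = 2, 6, 18, 54, 162, 486, 1458, …
Change of var in L_f (x↦r) gives L₀.
h=∫h₀ ⇒ L = L₀·Dx.
L = (6 + 6·x)·Dx + (-1 + 6·x + 3·x^2)·Dx^2  (order 2).
h: a_k = 0, 2, 6, 26, 126, 3258/5, 3510, …
ICs: h(0) = 0, h′(0) = 2.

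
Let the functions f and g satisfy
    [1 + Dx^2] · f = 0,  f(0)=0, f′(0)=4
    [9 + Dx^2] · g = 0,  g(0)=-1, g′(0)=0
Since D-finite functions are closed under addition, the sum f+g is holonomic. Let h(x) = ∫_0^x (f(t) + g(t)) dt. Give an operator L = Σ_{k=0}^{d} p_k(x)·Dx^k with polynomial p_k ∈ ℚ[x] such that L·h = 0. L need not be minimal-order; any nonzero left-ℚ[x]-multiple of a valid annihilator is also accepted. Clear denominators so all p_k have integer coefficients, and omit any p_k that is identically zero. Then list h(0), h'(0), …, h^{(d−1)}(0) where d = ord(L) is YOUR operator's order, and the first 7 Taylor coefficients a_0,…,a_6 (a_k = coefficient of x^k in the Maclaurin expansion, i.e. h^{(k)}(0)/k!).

L = 9·Dx + 10·Dx^3 + Dx^5  (order 5).
h: a_k = 0, -1, 2, 3/2, -1/6, -27/40, 1/180, …
ICs: h(0) = 0, h′(0) = -1, h′′(0) = 4, h′′′(0) = 9, h′′′′(0) = -4.

f: a_k = 0, 4, 0, -2/3, 0, 1/30, 0, …
g: a_k = -1, 0, 9/2, 0, -27/8, 0, 81/80, …
L₀ := lclm(L_f,L_g); ord L₀ ≤ 2+2.
∫: right-multiply L₀ by Dx.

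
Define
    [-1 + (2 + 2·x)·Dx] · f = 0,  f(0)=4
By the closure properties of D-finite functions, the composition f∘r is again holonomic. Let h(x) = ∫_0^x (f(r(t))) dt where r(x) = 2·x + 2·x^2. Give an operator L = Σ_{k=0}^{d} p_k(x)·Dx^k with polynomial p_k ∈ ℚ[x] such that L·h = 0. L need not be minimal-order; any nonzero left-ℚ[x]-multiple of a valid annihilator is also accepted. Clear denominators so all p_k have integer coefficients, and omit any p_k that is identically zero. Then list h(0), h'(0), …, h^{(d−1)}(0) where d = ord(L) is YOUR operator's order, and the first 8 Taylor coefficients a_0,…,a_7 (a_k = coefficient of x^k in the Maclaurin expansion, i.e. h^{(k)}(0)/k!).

L = (-1 - 2·x)·Dx + (1 + 2·x + 2·x^2)·Dx^2  (order 2).
h: a_k = 0, 4, 2, 2/3, -1/2, 3/10, -1/12, -3/28, …
ICs: h(0) = 0, h′(0) = 4.

f: a_k = 4, 2, -1/2, 1/4, -5/32, 7/64, -21/256, 33/512, …
f∘r: x↦r, Dx↦Dx/r' in L_f ⇒ L₀.
Integrate: L := L₀·Dx.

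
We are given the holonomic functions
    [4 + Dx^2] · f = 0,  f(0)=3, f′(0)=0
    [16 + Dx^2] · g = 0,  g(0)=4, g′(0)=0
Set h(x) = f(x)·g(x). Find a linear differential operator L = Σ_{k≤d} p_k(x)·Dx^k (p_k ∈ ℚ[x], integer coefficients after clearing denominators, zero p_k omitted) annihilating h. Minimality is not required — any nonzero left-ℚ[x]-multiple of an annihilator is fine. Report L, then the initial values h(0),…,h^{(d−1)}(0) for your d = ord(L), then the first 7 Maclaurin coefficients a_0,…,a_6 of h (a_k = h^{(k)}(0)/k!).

L = 144 + 40·Dx^2 + Dx^4  (order 4).
h: a_k = 12, 0, -120, 0, 328, 0, -1168/3, …
ICs: h(0) = 12, h′(0) = 0, h′′(0) = -240, h′′′(0) = 0.

f: a_k = 3, 0, -6, 0, 2, 0, -4/15, …
g: a_k = 4, 0, -32, 0, 128/3, 0, -1024/45, …
L₀ := L_f ⊗_s L_g (sym. prod.), ord ≤ 4.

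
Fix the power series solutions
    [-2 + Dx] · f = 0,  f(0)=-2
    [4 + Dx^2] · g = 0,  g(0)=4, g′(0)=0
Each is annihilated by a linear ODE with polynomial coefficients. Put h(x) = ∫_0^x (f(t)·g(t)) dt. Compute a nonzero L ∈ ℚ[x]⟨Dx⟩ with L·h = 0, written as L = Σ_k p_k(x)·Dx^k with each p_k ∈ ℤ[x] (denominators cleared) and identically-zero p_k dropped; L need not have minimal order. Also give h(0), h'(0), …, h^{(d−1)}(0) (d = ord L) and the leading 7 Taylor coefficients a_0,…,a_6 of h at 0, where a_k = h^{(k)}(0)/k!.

f: a_k = -2, -4, -4, -8/3, -4/3, -8/15, -8/45, …
g: a_k = 4, 0, -8, 0, 8/3, 0, -16/45, …
Product ⇒ symmetric product L₀, ord ≤ 2.
∫: right-multiply L₀ by Dx.
L = 8·Dx - 4·Dx^2 + Dx^3  (order 3).
h: a_k = 0, -8, -8, 0, 16/3, 64/15, 64/45, …
ICs: h(0) = 0, h′(0) = -8, h′′(0) = -16.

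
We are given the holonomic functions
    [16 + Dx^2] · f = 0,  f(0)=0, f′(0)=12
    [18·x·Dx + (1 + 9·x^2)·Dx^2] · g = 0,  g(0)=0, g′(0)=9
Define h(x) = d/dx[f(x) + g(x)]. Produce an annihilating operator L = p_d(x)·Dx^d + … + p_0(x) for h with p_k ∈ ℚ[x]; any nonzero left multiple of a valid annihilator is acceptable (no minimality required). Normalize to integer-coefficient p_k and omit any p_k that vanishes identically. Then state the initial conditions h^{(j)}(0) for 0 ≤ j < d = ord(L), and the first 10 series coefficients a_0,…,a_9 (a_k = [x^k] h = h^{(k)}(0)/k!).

f: a_k = 0, 12, 0, -32, 0, 128/5, 0, -1024/105, 0, 2048/945, …
g: a_k = 0, 9, 0, -27, 0, 729/5, 0, -6561/7, 0, 6561, …
Weyl lclm of L_f,L_g ⇒ L₀ (ord ≤ 4).
h₀' ⇒ L via d/dx closure of L₀.
L = (-13248·x + 181440·x^3 + 186624·x^5) + (-16 + 6048·x^2 + 66096·x^4 + 93312·x^6)·Dx + (-828·x + 11340·x^3 + 11664·x^5)·Dx^2 + (-1 + 378·x^2 + 4131·x^4 + 5832·x^6)·Dx^3  (order 3).
h: a_k = 21, 0, -177, 0, 857, 0, -99439/15, 0, 6202193/105, 0, …
ICs: h(0) = 21, h′(0) = 0, h′′(0) = -354.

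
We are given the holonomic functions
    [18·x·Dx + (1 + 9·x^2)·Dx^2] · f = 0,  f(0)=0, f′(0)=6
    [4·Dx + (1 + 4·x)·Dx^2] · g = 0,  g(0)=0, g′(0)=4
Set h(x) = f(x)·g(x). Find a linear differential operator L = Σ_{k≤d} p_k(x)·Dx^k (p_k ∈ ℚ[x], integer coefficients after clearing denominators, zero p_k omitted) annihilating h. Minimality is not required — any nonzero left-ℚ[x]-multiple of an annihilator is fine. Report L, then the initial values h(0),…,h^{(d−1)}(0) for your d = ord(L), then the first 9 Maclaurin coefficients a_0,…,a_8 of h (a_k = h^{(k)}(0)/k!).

L = (2448 + 17280·x + 76464·x^2 + 518400·x^3 + 1399680·x^4 + 2426112·x^5 + 1679616·x^7)·Dx + (452 + 10800·x + 98028·x^2 + 491184·x^3 + 1840320·x^4 + 4339008·x^5 + 6531840·x^6 + 1259712·x^7 + 5878656·x^8)·Dx^2 + (136 + 1912·x + 18576·x^2 + 103608·x^3 + 389448·x^4 + 1100304·x^5 + 2239488·x^6 + 3277584·x^7 + 1259712·x^8 + 3359232·x^9)·Dx^3 + (13 + 176·x + 1234·x^2 + 6048·x^3 + 22833·x^4 + 68688·x^5 + 154224·x^6 + 279936·x^7 + 399492·x^8 + 209952·x^9 + 419904·x^10)·Dx^4  (order 4).
h: a_k = 0, 0, 24, -48, 56, -240, 6168/5, -18608/5, 49656/5, …
ICs: h(0) = 0, h′(0) = 0, h′′(0) = 48, h′′′(0) = -288.

f: a_k = 0, 6, 0, -18, 0, 486/5, 0, -4374/7, 0, …
g: a_k = 0, 4, -8, 64/3, -64, 1024/5, -2048/3, 16384/7, -8192, …
Sym-product of L_f,L_g gives L₀ (≤ ord 4).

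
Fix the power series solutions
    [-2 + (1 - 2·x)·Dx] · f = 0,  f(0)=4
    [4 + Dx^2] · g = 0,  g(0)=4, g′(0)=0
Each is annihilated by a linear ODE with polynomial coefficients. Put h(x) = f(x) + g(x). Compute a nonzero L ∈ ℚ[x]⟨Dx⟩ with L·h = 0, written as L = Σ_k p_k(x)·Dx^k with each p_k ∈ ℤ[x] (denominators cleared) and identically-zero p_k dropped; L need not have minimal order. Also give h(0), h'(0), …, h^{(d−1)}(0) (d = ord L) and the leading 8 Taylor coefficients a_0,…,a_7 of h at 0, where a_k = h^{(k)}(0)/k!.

L = (56 - 32·x + 32·x^2) + (-12 + 40·x - 48·x^2 + 32·x^3)·Dx + (14 - 8·x + 8·x^2)·Dx^2 + (-3 + 10·x - 12·x^2 + 8·x^3)·Dx^3  (order 3).
h: a_k = 8, 8, 8, 32, 200/3, 128, 11504/45, 512, …
ICs: h(0) = 8, h′(0) = 8, h′′(0) = 16.

f: a_k = 4, 8, 16, 32, 64, 128, 256, 512, …
g: a_k = 4, 0, -8, 0, 8/3, 0, -16/45, 0, …
f+g: L₀ = lclm(L_f,L_g), ord ≤ 1+2.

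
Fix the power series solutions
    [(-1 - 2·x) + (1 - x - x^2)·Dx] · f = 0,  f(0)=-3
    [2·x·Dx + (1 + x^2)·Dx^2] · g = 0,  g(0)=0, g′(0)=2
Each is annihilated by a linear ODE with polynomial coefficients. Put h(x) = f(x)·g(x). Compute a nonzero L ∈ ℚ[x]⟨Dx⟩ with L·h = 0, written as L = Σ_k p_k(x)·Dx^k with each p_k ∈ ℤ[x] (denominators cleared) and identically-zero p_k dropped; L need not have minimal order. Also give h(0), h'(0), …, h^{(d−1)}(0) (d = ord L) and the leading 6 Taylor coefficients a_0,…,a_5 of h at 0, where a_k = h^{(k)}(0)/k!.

L = (2 + 2·x + 6·x^2) + (2 + 2·x + 4·x^2 + 6·x^3)·Dx + (-1 + x + x^3 + x^4)·Dx^2  (order 2).
h: a_k = 0, -6, -6, -10, -16, -136/5, …
ICs: h(0) = 0, h′(0) = -6.

f: a_k = -3, -3, -6, -9, -15, -24, …
g: a_k = 0, 2, 0, -2/3, 0, 2/5, …
h₀=f·g: eliminate ⇒ L₀, order ≤ 1·2.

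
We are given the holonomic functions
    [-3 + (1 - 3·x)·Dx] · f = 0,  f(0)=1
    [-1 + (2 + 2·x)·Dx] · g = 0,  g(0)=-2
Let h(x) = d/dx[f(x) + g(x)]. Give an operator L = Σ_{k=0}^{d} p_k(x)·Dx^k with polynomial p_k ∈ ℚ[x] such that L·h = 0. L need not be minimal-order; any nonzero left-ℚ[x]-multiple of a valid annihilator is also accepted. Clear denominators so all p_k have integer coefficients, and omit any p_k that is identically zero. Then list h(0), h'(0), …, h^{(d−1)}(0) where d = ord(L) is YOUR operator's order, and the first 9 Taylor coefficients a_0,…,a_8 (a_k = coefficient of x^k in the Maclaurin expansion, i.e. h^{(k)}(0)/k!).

f: a_k = 1, 3, 9, 27, 81, 243, 729, 2187, 6561, …
g: a_k = -2, -1, 1/4, -1/8, 5/64, -7/128, 21/512, -33/1024, 429/16384, …
f+g: L₀ = lclm(L_f,L_g), ord ≤ 1+1.
Derive L from L₀ (diff closure).
L = (-126 - 54·x) + (-213 - 450·x - 189·x^2)·Dx + (26 - 34·x - 114·x^2 - 54·x^3)·Dx^2  (order 2).
h: a_k = 2, 37/2, 645/8, 5189/16, 155485/128, 1119807/256, 15676185/1024, 107495853/2048, 5804746461/32768, …
ICs: h(0) = 2, h′(0) = 37/2.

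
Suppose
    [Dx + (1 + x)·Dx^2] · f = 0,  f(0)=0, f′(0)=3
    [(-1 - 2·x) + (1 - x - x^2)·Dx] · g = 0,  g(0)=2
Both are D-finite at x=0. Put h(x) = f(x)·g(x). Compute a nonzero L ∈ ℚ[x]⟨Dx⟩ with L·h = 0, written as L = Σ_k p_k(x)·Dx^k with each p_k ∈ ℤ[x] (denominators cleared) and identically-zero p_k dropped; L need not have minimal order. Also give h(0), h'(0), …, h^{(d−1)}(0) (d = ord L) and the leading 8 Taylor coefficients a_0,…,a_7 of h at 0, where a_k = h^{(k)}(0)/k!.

L = (3 + 4·x) + (1 + 7·x + 5·x^2)·Dx + (-1 + 2·x^2 + x^3)·Dx^2  (order 2).
h: a_k = 0, 6, 3, 11, 25/2, 247/10, 181/5, 4323/70, …
ICs: h(0) = 0, h′(0) = 6.

f: a_k = 0, 3, -3/2, 1, -3/4, 3/5, -1/2, 3/7, …
g: a_k = 2, 2, 4, 6, 10, 16, 26, 42, …
f·g: L₀ = L_f ⊗_s L_g, ord ≤ 2·1.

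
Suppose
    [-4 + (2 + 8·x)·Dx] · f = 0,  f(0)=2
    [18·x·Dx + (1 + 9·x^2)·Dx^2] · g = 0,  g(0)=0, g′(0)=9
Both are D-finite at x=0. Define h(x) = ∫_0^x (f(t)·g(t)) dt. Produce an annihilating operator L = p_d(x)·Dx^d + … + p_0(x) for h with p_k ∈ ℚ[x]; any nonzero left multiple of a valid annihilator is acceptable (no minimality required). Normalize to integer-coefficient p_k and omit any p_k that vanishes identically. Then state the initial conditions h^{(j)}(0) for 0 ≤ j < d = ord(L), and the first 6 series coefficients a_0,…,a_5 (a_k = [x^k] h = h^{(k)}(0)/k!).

f: a_k = 2, 4, -4, 8, -20, 56, …
g: a_k = 0, 9, 0, -27, 0, 729/5, …
L₀ := L_f ⊗_s L_g (sym. prod.), ord ≤ 2.
Integrate: L := L₀·Dx.
L = (12 - 36·x - 36·x^2)·Dx + (-4 + 2·x + 108·x^2 + 144·x^3)·Dx^2 + (1 + 8·x + 25·x^2 + 72·x^3 + 144·x^4)·Dx^3  (order 3).
h: a_k = 0, 0, 9, 12, -45/2, -36/5, …
ICs: h(0) = 0, h′(0) = 0, h′′(0) = 18.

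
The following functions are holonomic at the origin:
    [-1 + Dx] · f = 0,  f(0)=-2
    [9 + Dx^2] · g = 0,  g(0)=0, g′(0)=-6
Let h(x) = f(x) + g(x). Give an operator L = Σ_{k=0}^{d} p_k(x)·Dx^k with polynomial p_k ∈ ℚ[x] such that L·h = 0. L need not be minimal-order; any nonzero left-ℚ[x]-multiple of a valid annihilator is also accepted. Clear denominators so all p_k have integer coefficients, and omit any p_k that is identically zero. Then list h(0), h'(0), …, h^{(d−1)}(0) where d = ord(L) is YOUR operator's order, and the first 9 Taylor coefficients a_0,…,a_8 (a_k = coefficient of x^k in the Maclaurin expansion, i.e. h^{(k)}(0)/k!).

f: a_k = -2, -2, -1, -1/3, -1/12, -1/60, -1/360, -1/2520, -1/20160, …
g: a_k = 0, -6, 0, 9, 0, -81/20, 0, 243/280, 0, …
Sum ⇒ L₀ = lclm(L_f,L_g) in ℚ(x)⟨Dx⟩.
L = -9 + 9·Dx - Dx^2 + Dx^3  (order 3).
h: a_k = -2, -8, -1, 26/3, -1/12, -61/15, -1/360, 1093/1260, -1/20160, …
ICs: h(0) = -2, h′(0) = -8, h′′(0) = -2.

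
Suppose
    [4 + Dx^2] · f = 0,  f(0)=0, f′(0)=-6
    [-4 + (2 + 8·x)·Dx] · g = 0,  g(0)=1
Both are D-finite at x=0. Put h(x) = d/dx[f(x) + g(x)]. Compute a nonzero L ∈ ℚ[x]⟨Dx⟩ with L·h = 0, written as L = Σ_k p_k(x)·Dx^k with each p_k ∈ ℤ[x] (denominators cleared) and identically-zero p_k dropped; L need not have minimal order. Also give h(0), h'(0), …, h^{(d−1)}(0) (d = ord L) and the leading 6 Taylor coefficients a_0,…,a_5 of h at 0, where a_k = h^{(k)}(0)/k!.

f: a_k = 0, -6, 0, 4, 0, -4/5, …
g: a_k = 1, 2, -2, 4, -10, 28, …
h₀=f+g: left-lcm gives L₀, ord ≤ 3.
Derive L from L₀ (diff closure).
L = (-32 - 16·x - 32·x^2) + (-4 - 24·x - 48·x^2 - 64·x^3)·Dx + (-8 - 4·x - 8·x^2)·Dx^2 + (-1 - 6·x - 12·x^2 - 16·x^3)·Dx^3  (order 3).
h: a_k = -4, -4, 24, -40, 136, -504, …
ICs: h(0) = -4, h′(0) = -4, h′′(0) = 48.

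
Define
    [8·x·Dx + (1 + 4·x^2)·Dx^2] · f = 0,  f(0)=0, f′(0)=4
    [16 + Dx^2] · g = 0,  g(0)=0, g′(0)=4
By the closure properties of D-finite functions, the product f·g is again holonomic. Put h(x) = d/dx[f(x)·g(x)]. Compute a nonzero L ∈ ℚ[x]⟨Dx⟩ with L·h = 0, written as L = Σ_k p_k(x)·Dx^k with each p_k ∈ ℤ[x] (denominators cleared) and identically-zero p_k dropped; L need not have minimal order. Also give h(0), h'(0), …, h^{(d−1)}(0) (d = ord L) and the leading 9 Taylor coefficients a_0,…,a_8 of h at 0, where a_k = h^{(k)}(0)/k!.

f: a_k = 0, 4, 0, -16/3, 0, 64/5, 0, -256/7, 0, …
g: a_k = 0, 4, 0, -32/3, 0, 128/15, 0, -1024/315, 0, …
L₀ := L_f ⊗_s L_g (sym. prod.), ord ≤ 4.
h₀' ⇒ L via d/dx closure of L₀.
L = (4096 + 58368·x^2 + 354304·x^4 + 983040·x^6 + 1867776·x^8 + 2621440·x^10 + 2097152·x^12) + (1984·x + 30208·x^3 + 158720·x^5 + 409600·x^7 + 655360·x^9 + 524288·x^11)·Dx + (336 + 5216·x^2 + 34560·x^4 + 114176·x^6 + 249856·x^8 + 360448·x^10 + 262144·x^12)·Dx^2 + (124·x + 1888·x^3 + 9920·x^5 + 25600·x^7 + 40960·x^9 + 32768·x^11)·Dx^3 + (5 + 98·x^2 + 776·x^4 + 3296·x^6 + 8320·x^8 + 12288·x^10 + 8192·x^12)·Dx^4  (order 4).
h: a_k = 0, 32, 0, -256, 0, 2560/3, 0, -8192/3, 0, …
ICs: h(0) = 0, h′(0) = 32, h′′(0) = 0, h′′′(0) = -1536.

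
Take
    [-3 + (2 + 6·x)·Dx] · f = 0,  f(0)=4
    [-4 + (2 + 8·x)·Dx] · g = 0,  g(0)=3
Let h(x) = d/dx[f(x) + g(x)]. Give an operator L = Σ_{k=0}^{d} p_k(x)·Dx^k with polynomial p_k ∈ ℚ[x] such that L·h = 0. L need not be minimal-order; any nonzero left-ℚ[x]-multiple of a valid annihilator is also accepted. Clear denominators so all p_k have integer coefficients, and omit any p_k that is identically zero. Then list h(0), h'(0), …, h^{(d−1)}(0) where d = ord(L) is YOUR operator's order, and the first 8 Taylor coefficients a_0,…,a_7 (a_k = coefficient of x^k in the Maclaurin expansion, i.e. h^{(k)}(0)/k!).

L = -18 + (-21 - 72·x)·Dx + (-2 - 14·x - 24·x^2)·Dx^2  (order 2).
h: a_k = 12, -21, 225/4, -1365/8, 35385/64, -239463/128, 3343725/512, -23900877/1024, …
ICs: h(0) = 12, h′(0) = -21.

f: a_k = 4, 6, -9/2, 27/4, -405/32, 1701/64, -15309/256, 72171/512, …
g: a_k = 3, 6, -6, 12, -30, 84, -252, 792, …
Weyl lclm of L_f,L_g ⇒ L₀ (ord ≤ 2).
Differentiate: ansatz ord ≤ ord L₀ ⇒ L.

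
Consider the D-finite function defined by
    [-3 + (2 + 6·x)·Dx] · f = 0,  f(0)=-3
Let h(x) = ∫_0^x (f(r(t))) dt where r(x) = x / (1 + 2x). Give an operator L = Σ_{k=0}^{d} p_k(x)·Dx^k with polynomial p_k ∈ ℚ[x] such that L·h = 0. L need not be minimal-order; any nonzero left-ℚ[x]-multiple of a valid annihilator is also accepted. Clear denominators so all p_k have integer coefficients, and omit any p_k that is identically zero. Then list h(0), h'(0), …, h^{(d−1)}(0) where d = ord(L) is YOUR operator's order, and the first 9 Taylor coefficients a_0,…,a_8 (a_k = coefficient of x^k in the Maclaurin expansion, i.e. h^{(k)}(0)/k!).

f: a_k = -3, -9/2, 27/8, -81/16, 1215/128, -5103/256, 45927/1024, -216513/2048, 8444007/32768, …
Change of var in L_f (x↦r) gives L₀.
h=∫₀ˣh₀: take L = L₀·Dx.
L = -3·Dx + (2 + 14·x + 20·x^2)·Dx^2  (order 2).
h: a_k = 0, -3, -9/4, 33/8, -585/64, 2979/128, -33909/512, 1477503/7168, -11283849/16384, …
ICs: h(0) = 0, h′(0) = -3.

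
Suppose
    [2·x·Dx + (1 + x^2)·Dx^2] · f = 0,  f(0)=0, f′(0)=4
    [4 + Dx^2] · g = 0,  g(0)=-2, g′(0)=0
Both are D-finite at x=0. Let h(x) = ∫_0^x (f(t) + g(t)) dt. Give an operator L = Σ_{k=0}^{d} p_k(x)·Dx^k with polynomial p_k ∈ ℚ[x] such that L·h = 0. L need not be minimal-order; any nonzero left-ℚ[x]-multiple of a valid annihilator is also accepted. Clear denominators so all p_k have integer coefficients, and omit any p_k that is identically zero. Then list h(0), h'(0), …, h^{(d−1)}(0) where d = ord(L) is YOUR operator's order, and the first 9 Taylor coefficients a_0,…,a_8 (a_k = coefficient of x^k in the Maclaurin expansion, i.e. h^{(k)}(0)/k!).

L = (-32·x + 80·x^3 + 16·x^5)·Dx^2 + (4 + 32·x^2 + 36·x^4 + 8·x^6)·Dx^3 + (-8·x + 20·x^3 + 4·x^5)·Dx^4 + (1 + 8·x^2 + 9·x^4 + 2·x^6)·Dx^5  (order 5).
h: a_k = 0, -2, 2, 4/3, -1/3, -4/15, 2/15, 8/315, -1/14, …
ICs: h(0) = 0, h′(0) = -2, h′′(0) = 4, h′′′(0) = 8, h′′′′(0) = -8.

f: a_k = 0, 4, 0, -4/3, 0, 4/5, 0, -4/7, 0, …
g: a_k = -2, 0, 4, 0, -4/3, 0, 8/45, 0, -4/315, …
Weyl lclm of L_f,L_g ⇒ L₀ (ord ≤ 4).
h=∫₀ˣh₀: take L = L₀·Dx.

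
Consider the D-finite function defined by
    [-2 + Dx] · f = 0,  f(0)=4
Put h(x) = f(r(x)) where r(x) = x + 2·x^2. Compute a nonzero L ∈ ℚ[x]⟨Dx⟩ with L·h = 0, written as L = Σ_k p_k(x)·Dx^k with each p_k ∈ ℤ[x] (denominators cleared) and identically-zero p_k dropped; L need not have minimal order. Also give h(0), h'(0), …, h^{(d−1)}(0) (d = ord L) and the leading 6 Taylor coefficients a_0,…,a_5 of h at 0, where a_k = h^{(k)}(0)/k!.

L = (-2 - 8·x) + Dx  (order 1).
h: a_k = 4, 8, 24, 112/3, 200/3, 432/5, …
ICs: h(0) = 4.

f: a_k = 4, 8, 8, 16/3, 8/3, 16/15, …
h₀=f(r): pull back L_f along r ⇒ L₀.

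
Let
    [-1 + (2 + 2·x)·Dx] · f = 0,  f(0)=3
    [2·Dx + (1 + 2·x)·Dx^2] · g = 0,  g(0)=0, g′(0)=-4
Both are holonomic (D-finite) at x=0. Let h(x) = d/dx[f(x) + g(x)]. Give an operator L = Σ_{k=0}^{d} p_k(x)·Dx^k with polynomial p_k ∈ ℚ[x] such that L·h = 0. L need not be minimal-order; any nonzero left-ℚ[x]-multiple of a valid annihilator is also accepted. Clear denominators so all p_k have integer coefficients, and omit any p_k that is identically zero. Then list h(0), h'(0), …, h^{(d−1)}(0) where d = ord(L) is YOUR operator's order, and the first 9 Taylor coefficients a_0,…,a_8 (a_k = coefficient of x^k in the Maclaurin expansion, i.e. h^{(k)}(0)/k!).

L = (10 + 4·x) + (29 + 52·x + 20·x^2)·Dx + (6 + 22·x + 24·x^2 + 8·x^3)·Dx^2  (order 2).
h: a_k = -5/2, 29/4, -247/16, 1009/32, -16279/256, 65347/512, -523595/2048, 2095865/4096, -67089559/65536, …
ICs: h(0) = -5/2, h′(0) = 29/4.

f: a_k = 3, 3/2, -3/8, 3/16, -15/128, 21/256, -63/1024, 99/2048, -1287/32768, …
g: a_k = 0, -4, 4, -16/3, 8, -64/5, 64/3, -256/7, 64, …
Sum ⇒ L₀ = lclm(L_f,L_g) in ℚ(x)⟨Dx⟩.
Derive L from L₀ (diff closure).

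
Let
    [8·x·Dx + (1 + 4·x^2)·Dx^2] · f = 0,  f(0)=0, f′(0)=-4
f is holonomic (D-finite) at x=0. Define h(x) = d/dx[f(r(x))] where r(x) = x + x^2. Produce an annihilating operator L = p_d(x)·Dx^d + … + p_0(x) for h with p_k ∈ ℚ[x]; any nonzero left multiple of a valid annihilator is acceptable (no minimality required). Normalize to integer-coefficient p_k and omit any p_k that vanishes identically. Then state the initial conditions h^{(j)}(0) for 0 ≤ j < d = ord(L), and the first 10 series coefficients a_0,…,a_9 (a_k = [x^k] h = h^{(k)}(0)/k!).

f: a_k = 0, -4, 0, 16/3, 0, -64/5, 0, 256/7, 0, -1024/9, …
L₀ from L_f via x↦r, Dx↦r'^{-1}Dx.
Differentiate: ansatz ord ≤ ord L₀ ⇒ L.
L = (-2 + 8·x + 32·x^2 + 48·x^3 + 24·x^4) + (1 + 2·x + 4·x^2 + 16·x^3 + 20·x^4 + 8·x^5)·Dx  (order 1).
h: a_k = -4, -8, 16, 64, 16, -352, -640, 1024, 5312, 2432, …
ICs: h(0) = -4.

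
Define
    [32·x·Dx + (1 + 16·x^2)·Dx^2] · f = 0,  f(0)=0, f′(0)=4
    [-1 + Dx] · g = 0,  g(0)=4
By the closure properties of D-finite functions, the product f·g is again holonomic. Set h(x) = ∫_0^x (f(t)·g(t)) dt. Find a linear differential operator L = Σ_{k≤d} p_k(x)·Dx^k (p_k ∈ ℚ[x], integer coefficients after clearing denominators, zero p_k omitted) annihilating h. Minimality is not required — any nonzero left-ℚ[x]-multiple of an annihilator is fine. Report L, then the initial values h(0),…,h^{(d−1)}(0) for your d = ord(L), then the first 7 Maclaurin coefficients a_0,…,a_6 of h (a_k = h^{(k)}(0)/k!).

L = (1 - 32·x + 16·x^2)·Dx + (-2 + 32·x - 32·x^2)·Dx^2 + (1 + 16·x^2)·Dx^3  (order 3).
h: a_k = 0, 0, 8, 16/3, -58/3, -248/15, 1943/15, …
ICs: h(0) = 0, h′(0) = 0, h′′(0) = 16.

f: a_k = 0, 4, 0, -64/3, 0, 1024/5, 0, …
g: a_k = 4, 4, 2, 2/3, 1/6, 1/30, 1/180, …
f·g: L₀ = L_f ⊗_s L_g, ord ≤ 2·1.
∫: right-multiply L₀ by Dx.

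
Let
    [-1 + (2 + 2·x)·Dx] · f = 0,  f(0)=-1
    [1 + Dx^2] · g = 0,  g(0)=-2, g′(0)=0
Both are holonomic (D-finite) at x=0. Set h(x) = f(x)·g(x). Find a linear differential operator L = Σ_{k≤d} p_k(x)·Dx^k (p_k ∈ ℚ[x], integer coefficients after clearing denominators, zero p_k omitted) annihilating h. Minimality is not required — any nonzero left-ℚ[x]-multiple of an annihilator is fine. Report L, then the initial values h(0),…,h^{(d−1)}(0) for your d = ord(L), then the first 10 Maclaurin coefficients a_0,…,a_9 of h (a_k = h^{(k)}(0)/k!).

f: a_k = -1, -1/2, 1/8, -1/16, 5/128, -7/256, 21/1024, -33/2048, 429/32768, -715/65536, …
g: a_k = -2, 0, 1, 0, -1/12, 0, 1/360, 0, -1/20160, 0, …
Sym-product of L_f,L_g gives L₀ (≤ ord 2).
L = (7 + 8·x + 4·x^2) + (-4 - 4·x)·Dx + (4 + 8·x + 4·x^2)·Dx^2  (order 2).
h: a_k = 2, 1, -5/4, -3/8, 25/192, 13/384, -349/23040, 401/46080, -44047/5160960, 26963/3440640, …
ICs: h(0) = 2, h′(0) = 1.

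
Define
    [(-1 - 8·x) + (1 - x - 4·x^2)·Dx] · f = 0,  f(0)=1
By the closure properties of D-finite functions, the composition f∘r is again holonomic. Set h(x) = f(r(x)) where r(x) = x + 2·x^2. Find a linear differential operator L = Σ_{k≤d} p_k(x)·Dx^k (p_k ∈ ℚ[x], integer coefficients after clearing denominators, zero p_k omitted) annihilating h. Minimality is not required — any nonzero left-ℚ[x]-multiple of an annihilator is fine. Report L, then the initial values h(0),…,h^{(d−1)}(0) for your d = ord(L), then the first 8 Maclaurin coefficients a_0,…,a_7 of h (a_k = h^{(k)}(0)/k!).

f: a_k = 1, 1, 5, 9, 29, 65, 181, 441, …
h₀=f(r): pull back L_f along r ⇒ L₀.
L = (1 + 12·x + 48·x^2 + 64·x^3) + (-1 + x + 6·x^2 + 16·x^3 + 16·x^4)·Dx  (order 1).
h: a_k = 1, 1, 7, 29, 103, 405, 1599, 6141, …
ICs: h(0) = 1.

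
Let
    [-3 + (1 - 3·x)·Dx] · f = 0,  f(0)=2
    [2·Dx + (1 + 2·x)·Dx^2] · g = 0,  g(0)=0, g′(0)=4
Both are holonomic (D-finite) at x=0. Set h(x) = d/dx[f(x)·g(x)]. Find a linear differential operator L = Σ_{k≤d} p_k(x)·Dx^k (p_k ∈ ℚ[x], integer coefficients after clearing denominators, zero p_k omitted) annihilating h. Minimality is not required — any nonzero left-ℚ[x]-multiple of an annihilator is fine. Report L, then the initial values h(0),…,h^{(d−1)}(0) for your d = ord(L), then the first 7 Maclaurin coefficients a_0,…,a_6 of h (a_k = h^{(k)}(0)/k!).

f: a_k = 2, 6, 18, 54, 162, 486, 1458, …
g: a_k = 0, 4, -4, 16/3, -8, 64/5, -64/3, …
h₀=f·g: eliminate ⇒ L₀, order ≤ 1·2.
Differentiate: ansatz ord ≤ ord L₀ ⇒ L.
L = 24 + (5 + 30·x)·Dx + (-1 + x + 6·x^2)·Dx^2  (order 2).
h: a_k = 8, 32, 176, 640, 2528, 44224/5, 157344/5, …
ICs: h(0) = 8, h′(0) = 32.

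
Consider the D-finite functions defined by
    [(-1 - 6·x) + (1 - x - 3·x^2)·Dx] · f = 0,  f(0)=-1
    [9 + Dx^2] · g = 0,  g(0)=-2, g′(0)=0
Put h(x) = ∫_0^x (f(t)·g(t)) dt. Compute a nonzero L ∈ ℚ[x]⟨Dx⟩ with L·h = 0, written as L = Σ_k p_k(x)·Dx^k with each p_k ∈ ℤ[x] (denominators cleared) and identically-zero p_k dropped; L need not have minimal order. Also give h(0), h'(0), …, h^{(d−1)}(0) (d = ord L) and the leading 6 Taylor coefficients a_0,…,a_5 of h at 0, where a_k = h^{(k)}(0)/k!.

L = (-3 + 9·x + 27·x^2)·Dx + (2 + 12·x)·Dx^2 + (-1 + x + 3·x^2)·Dx^3  (order 3).
h: a_k = 0, 2, 1, -1/3, 5/4, 7/4, …
ICs: h(0) = 0, h′(0) = 2, h′′(0) = 2.

f: a_k = -1, -1, -4, -7, -19, -40, …
g: a_k = -2, 0, 9, 0, -27/4, 0, …
Sym-product of L_f,L_g gives L₀ (≤ ord 2).
h=∫₀ˣh₀: take L = L₀·Dx.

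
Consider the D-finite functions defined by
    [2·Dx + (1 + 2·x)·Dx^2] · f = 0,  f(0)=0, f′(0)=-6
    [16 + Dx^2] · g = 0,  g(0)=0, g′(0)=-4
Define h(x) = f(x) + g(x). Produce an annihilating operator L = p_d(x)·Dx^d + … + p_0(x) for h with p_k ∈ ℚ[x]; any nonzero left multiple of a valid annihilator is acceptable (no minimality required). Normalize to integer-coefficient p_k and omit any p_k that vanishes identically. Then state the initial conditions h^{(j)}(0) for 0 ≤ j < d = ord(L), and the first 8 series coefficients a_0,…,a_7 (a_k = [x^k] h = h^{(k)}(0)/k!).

f: a_k = 0, -6, 6, -8, 12, -96/5, 32, -384/7, …
g: a_k = 0, -4, 0, 32/3, 0, -128/15, 0, 1024/315, …
Weyl lclm of L_f,L_g ⇒ L₀ (ord ≤ 4).
L = (160 + 256·x + 256·x^2)·Dx + (48 + 224·x + 384·x^2 + 256·x^3)·Dx^2 + (10 + 16·x + 16·x^2)·Dx^3 + (3 + 14·x + 24·x^2 + 16·x^3)·Dx^4  (order 4).
h: a_k = 0, -10, 6, 8/3, 12, -416/15, 32, -16256/315, …
ICs: h(0) = 0, h′(0) = -10, h′′(0) = 12, h′′′(0) = 16.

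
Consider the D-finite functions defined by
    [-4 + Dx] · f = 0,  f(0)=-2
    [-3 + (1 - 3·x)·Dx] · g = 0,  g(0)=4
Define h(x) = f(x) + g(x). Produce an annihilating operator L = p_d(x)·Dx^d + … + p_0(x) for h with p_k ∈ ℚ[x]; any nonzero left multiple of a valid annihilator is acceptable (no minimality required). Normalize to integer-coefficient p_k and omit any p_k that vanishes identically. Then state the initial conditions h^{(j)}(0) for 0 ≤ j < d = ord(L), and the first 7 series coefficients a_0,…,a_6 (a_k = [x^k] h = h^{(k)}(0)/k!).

f: a_k = -2, -8, -16, -64/3, -64/3, -256/15, -512/45, …
g: a_k = 4, 12, 36, 108, 324, 972, 2916, …
f+g: L₀ = lclm(L_f,L_g), ord ≤ 1+1.
L = (24 + 144·x) + (-2 - 96·x + 144·x^2)·Dx + (-1 + 15·x - 36·x^2)·Dx^2  (order 2).
h: a_k = 2, 4, 20, 260/3, 908/3, 14324/15, 130708/45, …
ICs: h(0) = 2, h′(0) = 4.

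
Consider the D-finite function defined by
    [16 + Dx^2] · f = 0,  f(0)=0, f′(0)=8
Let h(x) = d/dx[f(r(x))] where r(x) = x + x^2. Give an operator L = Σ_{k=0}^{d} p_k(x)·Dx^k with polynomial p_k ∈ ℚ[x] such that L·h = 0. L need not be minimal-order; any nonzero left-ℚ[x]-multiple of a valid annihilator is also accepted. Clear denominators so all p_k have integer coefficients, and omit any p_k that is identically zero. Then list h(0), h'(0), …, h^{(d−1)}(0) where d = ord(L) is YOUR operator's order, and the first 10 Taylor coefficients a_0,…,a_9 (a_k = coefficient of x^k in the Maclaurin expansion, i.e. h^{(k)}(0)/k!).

f: a_k = 0, 8, 0, -64/3, 0, 256/15, 0, -2048/315, 0, 4096/2835, …
L₀ from L_f via x↦r, Dx↦r'^{-1}Dx.
h₀' ⇒ L via d/dx closure of L₀.
L = (28 + 128·x + 384·x^2 + 512·x^3 + 256·x^4) + (-6 - 12·x)·Dx + (1 + 4·x + 4·x^2)·Dx^2  (order 2).
h: a_k = 8, 16, -64, -256, -704/3, 384, 51712/45, 45056/45, -141056/315, -13824/7, …
ICs: h(0) = 8, h′(0) = 16.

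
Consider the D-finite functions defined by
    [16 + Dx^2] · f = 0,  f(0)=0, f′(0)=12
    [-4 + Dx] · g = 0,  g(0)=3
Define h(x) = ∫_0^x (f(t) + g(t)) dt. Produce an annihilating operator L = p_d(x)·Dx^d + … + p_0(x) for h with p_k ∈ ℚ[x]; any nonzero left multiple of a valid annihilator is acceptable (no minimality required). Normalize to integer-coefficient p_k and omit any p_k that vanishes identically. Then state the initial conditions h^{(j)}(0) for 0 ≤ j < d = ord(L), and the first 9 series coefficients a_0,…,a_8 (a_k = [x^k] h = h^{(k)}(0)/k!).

f: a_k = 0, 12, 0, -32, 0, 128/5, 0, -1024/105, 0, …
g: a_k = 3, 12, 24, 32, 32, 128/5, 256/15, 1024/105, 512/105, …
Weyl lclm of L_f,L_g ⇒ L₀ (ord ≤ 3).
h=∫₀ˣh₀: take L = L₀·Dx.
L = -64·Dx + 16·Dx^2 - 4·Dx^3 + Dx^4  (order 4).
h: a_k = 0, 3, 12, 8, 0, 32/5, 128/15, 256/105, 0, …
ICs: h(0) = 0, h′(0) = 3, h′′(0) = 24, h′′′(0) = 48.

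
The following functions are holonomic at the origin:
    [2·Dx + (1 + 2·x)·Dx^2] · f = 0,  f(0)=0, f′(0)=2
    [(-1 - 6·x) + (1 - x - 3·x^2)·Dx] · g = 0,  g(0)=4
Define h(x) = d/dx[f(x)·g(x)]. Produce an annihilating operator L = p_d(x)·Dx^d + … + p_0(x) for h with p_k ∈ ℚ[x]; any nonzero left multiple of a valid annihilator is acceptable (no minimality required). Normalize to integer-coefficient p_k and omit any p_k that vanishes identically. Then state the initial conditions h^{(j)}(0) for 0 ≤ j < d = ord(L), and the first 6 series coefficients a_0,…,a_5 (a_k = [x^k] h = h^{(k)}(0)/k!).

L = (26 + 108·x + 162·x^2) + (2 + 28·x + 117·x^2 + 126·x^3)·Dx + (-1 - 4·x + 2·x^2 + 21·x^3 + 18·x^4)·Dx^2  (order 2).
h: a_k = 8, 0, 104, 224/3, 2224/3, 4848/5, …
ICs: h(0) = 8, h′(0) = 0.

f: a_k = 0, 2, -2, 8/3, -4, 32/5, …
g: a_k = 4, 4, 16, 28, 76, 160, …
f·g: L₀ = L_f ⊗_s L_g, ord ≤ 2·1.
h=h₀': d/dx-closure on L₀ ⇒ L.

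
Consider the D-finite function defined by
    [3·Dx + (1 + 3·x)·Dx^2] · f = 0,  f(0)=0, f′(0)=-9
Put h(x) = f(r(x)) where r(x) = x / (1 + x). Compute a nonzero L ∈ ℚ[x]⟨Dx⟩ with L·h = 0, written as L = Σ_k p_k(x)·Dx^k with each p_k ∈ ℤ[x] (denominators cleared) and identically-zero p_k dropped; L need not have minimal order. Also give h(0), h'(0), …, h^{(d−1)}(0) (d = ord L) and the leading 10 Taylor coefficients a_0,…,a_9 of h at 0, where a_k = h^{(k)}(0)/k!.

f: a_k = 0, -9, 27/2, -27, 243/4, -729/5, 729/2, -6561/7, 19683/8, -6561, …
f∘r: x↦r, Dx↦Dx/r' in L_f ⇒ L₀.
L = (5 + 8·x)·Dx + (1 + 5·x + 4·x^2)·Dx^2  (order 2).
h: a_k = 0, -9, 45/2, -63, 765/4, -3069/5, 4095/2, -49149/7, 196605/8, -87381, …
ICs: h(0) = 0, h′(0) = -9.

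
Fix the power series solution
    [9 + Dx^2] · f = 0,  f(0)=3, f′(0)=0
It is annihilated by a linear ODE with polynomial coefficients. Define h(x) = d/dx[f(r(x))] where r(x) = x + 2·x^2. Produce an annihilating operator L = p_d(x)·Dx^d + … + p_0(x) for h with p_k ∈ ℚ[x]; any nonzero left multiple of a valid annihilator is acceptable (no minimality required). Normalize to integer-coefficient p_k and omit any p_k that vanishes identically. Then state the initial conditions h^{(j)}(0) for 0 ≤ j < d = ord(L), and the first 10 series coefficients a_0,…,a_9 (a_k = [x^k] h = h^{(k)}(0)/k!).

f: a_k = 3, 0, -27/2, 0, 81/8, 0, -243/80, 0, 2187/4480, 0, …
h₀=f(r): pull back L_f along r ⇒ L₀.
Derive L from L₀ (diff closure).
L = (57 + 144·x + 864·x^2 + 2304·x^3 + 2304·x^4) + (-12 - 48·x)·Dx + (1 + 8·x + 16·x^2)·Dx^2  (order 2).
h: a_k = 0, -27, -162, -351/2, 405, 57591/40, 40257/20, -88533/560, -1205037/280, -30211947/4480, …
ICs: h(0) = 0, h′(0) = -27.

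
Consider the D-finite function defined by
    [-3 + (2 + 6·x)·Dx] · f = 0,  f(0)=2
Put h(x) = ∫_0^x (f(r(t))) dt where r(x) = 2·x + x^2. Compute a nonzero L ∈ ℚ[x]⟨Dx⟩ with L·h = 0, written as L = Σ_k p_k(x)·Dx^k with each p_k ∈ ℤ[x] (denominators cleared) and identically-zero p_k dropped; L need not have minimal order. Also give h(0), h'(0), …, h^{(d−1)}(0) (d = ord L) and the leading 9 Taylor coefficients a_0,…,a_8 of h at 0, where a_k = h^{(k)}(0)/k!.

L = (-3 - 3·x)·Dx + (1 + 6·x + 3·x^2)·Dx^2  (order 2).
h: a_k = 0, 2, 3, -2, 9/2, -63/5, 81/2, -999/7, 4293/8, …
ICs: h(0) = 0, h′(0) = 2.

f: a_k = 2, 3, -9/4, 27/8, -405/64, 1701/128, -15309/512, 72171/1024, -2814669/16384, …
f∘r: x↦r, Dx↦Dx/r' in L_f ⇒ L₀.
Integrate: L := L₀·Dx.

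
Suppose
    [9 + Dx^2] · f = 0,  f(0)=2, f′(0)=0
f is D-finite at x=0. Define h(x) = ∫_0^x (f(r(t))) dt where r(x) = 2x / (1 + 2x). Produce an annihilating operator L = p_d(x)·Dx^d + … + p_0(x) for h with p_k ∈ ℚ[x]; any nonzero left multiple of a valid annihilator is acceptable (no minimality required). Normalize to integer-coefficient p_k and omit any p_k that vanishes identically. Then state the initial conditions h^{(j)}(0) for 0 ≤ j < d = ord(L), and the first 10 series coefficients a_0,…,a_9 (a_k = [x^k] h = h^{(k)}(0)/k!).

L = 36·Dx + (4 + 24·x + 48·x^2 + 32·x^3)·Dx^2 + (1 + 8·x + 24·x^2 + 32·x^3 + 16·x^4)·Dx^3  (order 3).
h: a_k = 0, 2, 0, -12, 36, -324/5, 48, 936/5, -5508/5, 130468/35, …
ICs: h(0) = 0, h′(0) = 2, h′′(0) = 0.

f: a_k = 2, 0, -9, 0, 27/4, 0, -81/40, 0, 729/2240, 0, …
Substitute x→r, Dx→(1/r')Dx; clear ⇒ L₀.
h=∫h₀ ⇒ L = L₀·Dx.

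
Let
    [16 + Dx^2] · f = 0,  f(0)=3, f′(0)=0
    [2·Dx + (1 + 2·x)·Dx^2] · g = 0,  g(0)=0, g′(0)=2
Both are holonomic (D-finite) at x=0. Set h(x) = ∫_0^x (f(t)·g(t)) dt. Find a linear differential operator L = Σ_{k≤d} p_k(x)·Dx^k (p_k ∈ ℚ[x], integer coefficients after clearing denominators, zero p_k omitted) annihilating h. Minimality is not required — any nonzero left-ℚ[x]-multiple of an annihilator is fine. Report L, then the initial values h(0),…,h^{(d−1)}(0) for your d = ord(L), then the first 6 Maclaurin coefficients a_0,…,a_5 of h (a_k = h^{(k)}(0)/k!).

L = (2688 + 27648·x + 93184·x^2 + 131072·x^3 + 65536·x^4)·Dx + (896 + 5888·x + 12288·x^2 + 8192·x^3)·Dx^2 + (408 + 3712·x + 11904·x^2 + 16384·x^3 + 8192·x^4)·Dx^3 + (56 + 368·x + 768·x^2 + 512·x^3)·Dx^4 + (15 + 124·x + 380·x^2 + 512·x^3 + 256·x^4)·Dx^5  (order 5).
h: a_k = 0, 0, 3, -2, -10, 36/5, …
ICs: h(0) = 0, h′(0) = 0, h′′(0) = 6, h′′′(0) = -12, h′′′′(0) = -240.

f: a_k = 3, 0, -24, 0, 32, 0, …
g: a_k = 0, 2, -2, 8/3, -4, 32/5, …
h₀=f·g: eliminate ⇒ L₀, order ≤ 2·2.
∫: right-multiply L₀ by Dx.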